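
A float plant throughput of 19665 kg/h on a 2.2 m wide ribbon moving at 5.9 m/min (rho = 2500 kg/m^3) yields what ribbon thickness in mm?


Ribbon cross-section from mass balance:
  Volume rate = throughput / density = 19665 / 2500 = 7.866 m^3/h
  thickness = volume rate / (speed * 60 * width), i.e.
  thickness = throughput / (60 * speed * width * density) * 1000
  thickness = 19665 / (60 * 5.9 * 2.2 * 2500) * 1000 = 10.1 mm

10.1 mm


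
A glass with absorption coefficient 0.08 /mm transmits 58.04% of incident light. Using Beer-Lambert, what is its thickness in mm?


Rearrange T = exp(-alpha * thickness):
  thickness = -ln(T) / alpha
  T = 58.04/100 = 0.5804
  ln(T) = -0.54404
  -ln(T) = 0.54404
  thickness = 0.54404 / 0.08 = 6.8 mm

6.8 mm


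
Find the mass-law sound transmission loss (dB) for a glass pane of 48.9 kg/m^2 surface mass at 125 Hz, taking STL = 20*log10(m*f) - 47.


Mass law: STL = 20 * log10(m * f) - 47
  m * f = 48.9 * 125 = 6112.5
  log10(6112.5) = 3.78622
  STL = 20 * 3.78622 - 47 = 75.7244 - 47 = 28.7 dB

28.7 dB


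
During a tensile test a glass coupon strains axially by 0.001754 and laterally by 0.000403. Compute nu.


Poisson's ratio: nu = lateral strain / axial strain
  nu = 0.000403 / 0.001754 = 0.2298

0.2298


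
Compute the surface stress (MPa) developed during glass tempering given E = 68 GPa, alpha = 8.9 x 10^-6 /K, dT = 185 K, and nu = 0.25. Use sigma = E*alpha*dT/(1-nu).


Tempering stress: sigma = E * alpha * dT / (1 - nu)
  E (MPa) = 68 * 1000 = 68000
  Numerator = 68000 * (8.9 x 10^-6) * 185 = 111.962
  Denominator = 1 - 0.25 = 0.75
  sigma = 111.962 / 0.75 = 149.3 MPa

149.3 MPa


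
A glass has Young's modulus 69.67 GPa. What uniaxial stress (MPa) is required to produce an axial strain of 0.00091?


Rearrange E = sigma / epsilon:
  sigma = E * epsilon
  E (MPa) = 69.67 * 1000 = 69670
  sigma = 69670 * 0.00091 = 63.4 MPa

63.4 MPa


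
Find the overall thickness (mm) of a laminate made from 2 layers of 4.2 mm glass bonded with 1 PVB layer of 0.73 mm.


Total thickness = glass contribution + PVB contribution
  Glass: 2 * 4.2 = 8.4 mm
  PVB: 1 * 0.73 = 0.73 mm
  Total = 8.4 + 0.73 = 9.13 mm

9.13 mm


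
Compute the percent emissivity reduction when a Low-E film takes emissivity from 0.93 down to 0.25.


Percentage reduction = (1 - coated/uncoated) * 100
  Ratio = 0.25 / 0.93 = 0.2688
  Reduction = (1 - 0.2688) * 100 = 73.1%

73.1%


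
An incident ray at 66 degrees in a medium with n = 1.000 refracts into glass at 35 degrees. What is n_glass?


Apply Snell's law: n1 * sin(theta1) = n2 * sin(theta2)
  n2 = n1 * sin(theta1) / sin(theta2)
  sin(66) = 0.913545
  sin(35) = 0.573576
  n2 = 1.000 * 0.913545 / 0.573576 = 1.5927

1.5927


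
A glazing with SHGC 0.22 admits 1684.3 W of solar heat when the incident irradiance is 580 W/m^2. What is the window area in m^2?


Rearrange Q = Area * SHGC * Irradiance:
  Area = Q / (SHGC * Irradiance)
  Area = 1684.3 / (0.22 * 580) = 13.2 m^2

13.2 m^2


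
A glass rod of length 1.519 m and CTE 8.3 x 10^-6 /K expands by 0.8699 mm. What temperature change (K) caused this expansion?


Rearrange dL = alpha * L0 * dT for dT:
  dT = dL / (alpha * L0)
  dL (m) = 0.8699 / 1000 = 0.0008699
  dT = 0.0008699 / ((8.3 x 10^-6) * 1.519) = 69.0 K

69.0 K


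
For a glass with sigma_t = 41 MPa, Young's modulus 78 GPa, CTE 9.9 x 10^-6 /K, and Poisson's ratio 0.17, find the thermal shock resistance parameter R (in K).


Thermal shock resistance: R = sigma * (1 - nu) / (E * alpha)
  Numerator = 41 * (1 - 0.17) = 34.03
  Denominator = 78 * 1000 * (9.9 x 10^-6) = 0.7722
  R = 34.03 / 0.7722 = 44.1 K

44.1 K


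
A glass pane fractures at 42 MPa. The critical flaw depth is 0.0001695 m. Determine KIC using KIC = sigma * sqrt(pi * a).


Fracture toughness: KIC = sigma * sqrt(pi * a)
  pi * a = pi * 0.0001695 = 0.0005325
  sqrt(pi * a) = 0.023076
  KIC = 42 * 0.023076 = 0.969 MPa*sqrt(m)

0.969 MPa*sqrt(m)


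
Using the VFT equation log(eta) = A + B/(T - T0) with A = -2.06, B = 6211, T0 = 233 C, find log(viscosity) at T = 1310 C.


VFT equation: log(eta) = A + B / (T - T0)
  T - T0 = 1310 - 233 = 1077
  B / (T - T0) = 6211 / 1077 = 5.767
  log(eta) = -2.06 + 5.767 = 3.707

3.707


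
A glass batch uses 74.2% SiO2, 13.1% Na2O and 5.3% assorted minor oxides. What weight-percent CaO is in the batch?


Pieces sum to 100%:
  CaO = 100 - (SiO2 + Na2O + others)
  CaO = 100 - (74.2 + 13.1 + 5.3) = 7.4%

7.4%


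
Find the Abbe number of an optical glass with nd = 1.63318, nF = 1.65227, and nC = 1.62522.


Abbe number formula: Vd = (nd - 1) / (nF - nC)
  nd - 1 = 1.63318 - 1 = 0.63318
  nF - nC = 1.65227 - 1.62522 = 0.02705
  Vd = 0.63318 / 0.02705 = 23.41

23.41


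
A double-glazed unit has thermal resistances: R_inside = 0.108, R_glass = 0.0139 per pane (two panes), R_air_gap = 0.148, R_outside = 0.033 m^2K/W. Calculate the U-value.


Total thermal resistance (series):
  R_total = R_in + R_glass + R_air + R_glass + R_out
  R_total = 0.108 + 0.0139 + 0.148 + 0.0139 + 0.033 = 0.3168 m^2K/W
U-value = 1 / R_total = 1 / 0.3168 = 3.157 W/m^2K

3.157 W/m^2K


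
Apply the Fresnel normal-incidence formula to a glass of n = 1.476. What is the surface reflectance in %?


Fresnel reflectance at normal incidence:
  R = ((n - 1)/(n + 1))^2
  (n - 1)/(n + 1) = (1.476 - 1)/(1.476 + 1) = 0.192246
  R = 0.192246^2 = 0.0369585
  R(%) = 0.0369585 * 100 = 3.696%

3.696%


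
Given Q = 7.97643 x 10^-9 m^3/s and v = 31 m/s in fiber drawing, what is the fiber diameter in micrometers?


Cross-sectional area from continuity:
  A = Q / v = 7.97643 x 10^-9 / 31 = 2.573042 x 10^-10 m^2
Diameter from circular cross-section:
  d = sqrt(4A / pi) * 10^6 (m -> um)
  d = sqrt(4 * 2.573042 x 10^-10 / pi) * 10^6 = 18.1 um

18.1 um


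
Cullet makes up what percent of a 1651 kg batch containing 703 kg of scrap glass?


Cullet ratio = (cullet mass / total batch mass) * 100
  Ratio = 703 / 1651 * 100 = 42.58%

42.58%


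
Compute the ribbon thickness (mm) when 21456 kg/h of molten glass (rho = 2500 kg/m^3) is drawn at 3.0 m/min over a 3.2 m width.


Ribbon cross-section from mass balance:
  Volume rate = throughput / density = 21456 / 2500 = 8.5824 m^3/h
  thickness = volume rate / (speed * 60 * width), i.e.
  thickness = throughput / (60 * speed * width * density) * 1000
  thickness = 21456 / (60 * 3.0 * 3.2 * 2500) * 1000 = 14.9 mm

14.9 mm


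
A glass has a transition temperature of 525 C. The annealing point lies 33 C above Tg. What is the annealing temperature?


The annealing temperature is Tg plus the offset:
  T_anneal = 525 + 33 = 558 C

558 C


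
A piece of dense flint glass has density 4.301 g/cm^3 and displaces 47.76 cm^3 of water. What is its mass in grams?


Rearrange rho = m / V:
  m = rho * V
  m = 4.301 * 47.76 = 205.416 g

205.416 g


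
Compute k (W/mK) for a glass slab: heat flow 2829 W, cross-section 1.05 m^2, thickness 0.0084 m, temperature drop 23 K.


Fourier's law rearranged: k = Q * t / (A * dT)
  Numerator = 2829 * 0.0084 = 23.7636
  Denominator = 1.05 * 23 = 24.15
  k = 23.7636 / 24.15 = 0.984 W/mK

0.984 W/mK


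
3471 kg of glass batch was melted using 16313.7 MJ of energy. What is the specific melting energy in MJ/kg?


Rearrange E = m * s for s:
  s = E / m
  s = 16313.7 / 3471 = 4.7 MJ/kg

4.7 MJ/kg


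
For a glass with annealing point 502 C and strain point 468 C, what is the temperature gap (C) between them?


Gap = T_anneal - T_strain:
  gap = 502 - 468 = 34 C

34 C


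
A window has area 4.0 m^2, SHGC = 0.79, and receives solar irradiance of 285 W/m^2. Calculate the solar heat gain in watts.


Solar heat gain: Q = Area * SHGC * Irradiance
  Q = 4.0 * 0.79 * 285 = 900.6 W

900.6 W


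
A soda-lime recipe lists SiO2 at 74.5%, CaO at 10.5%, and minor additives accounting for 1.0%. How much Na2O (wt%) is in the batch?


Pieces sum to 100%:
  Na2O = 100 - (SiO2 + CaO + others)
  Na2O = 100 - (74.5 + 10.5 + 1.0) = 14.0%

14.0%


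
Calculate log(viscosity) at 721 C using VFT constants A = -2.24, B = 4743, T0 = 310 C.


VFT equation: log(eta) = A + B / (T - T0)
  T - T0 = 721 - 310 = 411
  B / (T - T0) = 4743 / 411 = 11.54
  log(eta) = -2.24 + 11.54 = 9.3

9.3


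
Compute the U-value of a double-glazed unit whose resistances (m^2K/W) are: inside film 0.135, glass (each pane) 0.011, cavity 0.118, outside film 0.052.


Total thermal resistance (series):
  R_total = R_in + R_glass + R_air + R_glass + R_out
  R_total = 0.135 + 0.011 + 0.118 + 0.011 + 0.052 = 0.327 m^2K/W
U-value = 1 / R_total = 1 / 0.327 = 3.058 W/m^2K

3.058 W/m^2K


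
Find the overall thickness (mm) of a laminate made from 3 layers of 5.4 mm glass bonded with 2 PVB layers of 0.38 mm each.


Total thickness = glass contribution + PVB contribution
  Glass: 3 * 5.4 = 16.2 mm
  PVB: 2 * 0.38 = 0.76 mm
  Total = 16.2 + 0.76 = 16.96 mm

16.96 mm


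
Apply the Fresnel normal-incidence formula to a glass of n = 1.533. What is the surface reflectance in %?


Fresnel reflectance at normal incidence:
  R = ((n - 1)/(n + 1))^2
  (n - 1)/(n + 1) = (1.533 - 1)/(1.533 + 1) = 0.210422
  R = 0.210422^2 = 0.0442774
  R(%) = 0.0442774 * 100 = 4.428%

4.428%


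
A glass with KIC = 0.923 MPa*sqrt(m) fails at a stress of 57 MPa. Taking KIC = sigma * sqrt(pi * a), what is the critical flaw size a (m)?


Rearrange KIC = sigma * sqrt(pi * a):
  sqrt(pi * a) = KIC / sigma
  sqrt(pi * a) = 0.923 / 57 = 0.016193
  a = (KIC / sigma)^2 / pi
  a = 0.016193^2 / pi = 0.0000835 m

0.0000835 m


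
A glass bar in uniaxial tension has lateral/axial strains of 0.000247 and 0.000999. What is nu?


Poisson's ratio: nu = lateral strain / axial strain
  nu = 0.000247 / 0.000999 = 0.2472

0.2472


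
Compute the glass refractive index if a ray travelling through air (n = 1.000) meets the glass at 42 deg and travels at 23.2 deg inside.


Apply Snell's law: n1 * sin(theta1) = n2 * sin(theta2)
  n2 = n1 * sin(theta1) / sin(theta2)
  sin(42) = 0.669131
  sin(23.2) = 0.393942
  n2 = 1.000 * 0.669131 / 0.393942 = 1.6986

1.6986


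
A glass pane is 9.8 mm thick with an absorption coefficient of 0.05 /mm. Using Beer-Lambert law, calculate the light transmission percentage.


Beer-Lambert law: T = exp(-alpha * thickness)
  exponent = -0.05 * 9.8 = -0.49
  T = exp(-0.49) = 0.6126
  Percentage = 0.6126 * 100 = 61.26%

61.26%


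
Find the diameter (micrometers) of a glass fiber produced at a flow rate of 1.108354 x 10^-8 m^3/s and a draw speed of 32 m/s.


Cross-sectional area from continuity:
  A = Q / v = 1.108354 x 10^-8 / 32 = 3.463606 x 10^-10 m^2
Diameter from circular cross-section:
  d = sqrt(4A / pi) * 10^6 (m -> um)
  d = sqrt(4 * 3.463606 x 10^-10 / pi) * 10^6 = 21.0 um

21.0 um


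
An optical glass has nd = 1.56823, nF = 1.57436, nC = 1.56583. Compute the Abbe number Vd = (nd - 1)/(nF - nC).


Abbe number formula: Vd = (nd - 1) / (nF - nC)
  nd - 1 = 1.56823 - 1 = 0.56823
  nF - nC = 1.57436 - 1.56583 = 0.00853
  Vd = 0.56823 / 0.00853 = 66.62

66.62


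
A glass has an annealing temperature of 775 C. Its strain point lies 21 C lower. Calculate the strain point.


Strain point = annealing point - difference:
  T_strain = 775 - 21 = 754 C

754 C


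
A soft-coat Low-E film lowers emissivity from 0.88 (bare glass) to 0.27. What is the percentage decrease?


Percentage reduction = (1 - coated/uncoated) * 100
  Ratio = 0.27 / 0.88 = 0.3068
  Reduction = (1 - 0.3068) * 100 = 69.3%

69.3%


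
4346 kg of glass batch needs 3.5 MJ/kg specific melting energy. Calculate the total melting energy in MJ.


Total energy = mass * specific energy
  E = 4346 * 3.5 = 15211 MJ

15211 MJ


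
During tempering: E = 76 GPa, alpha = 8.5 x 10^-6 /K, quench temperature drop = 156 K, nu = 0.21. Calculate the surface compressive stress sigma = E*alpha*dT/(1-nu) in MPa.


Tempering stress: sigma = E * alpha * dT / (1 - nu)
  E (MPa) = 76 * 1000 = 76000
  Numerator = 76000 * (8.5 x 10^-6) * 156 = 100.776
  Denominator = 1 - 0.21 = 0.79
  sigma = 100.776 / 0.79 = 127.6 MPa

127.6 MPa


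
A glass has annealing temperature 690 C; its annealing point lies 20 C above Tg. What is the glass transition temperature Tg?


Rearrange T_anneal = Tg + offset for Tg:
  Tg = T_anneal - offset = 690 - 20 = 670 C

670 C


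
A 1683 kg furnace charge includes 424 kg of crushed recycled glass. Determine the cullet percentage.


Cullet ratio = (cullet mass / total batch mass) * 100
  Ratio = 424 / 1683 * 100 = 25.19%

25.19%


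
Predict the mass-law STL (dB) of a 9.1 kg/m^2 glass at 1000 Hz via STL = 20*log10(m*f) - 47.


Mass law: STL = 20 * log10(m * f) - 47
  m * f = 9.1 * 1000 = 9100
  log10(9100) = 3.95904
  STL = 20 * 3.95904 - 47 = 79.1808 - 47 = 32.2 dB

32.2 dB


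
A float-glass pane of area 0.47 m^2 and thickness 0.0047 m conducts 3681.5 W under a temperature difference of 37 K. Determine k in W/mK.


Fourier's law rearranged: k = Q * t / (A * dT)
  Numerator = 3681.5 * 0.0047 = 17.30305
  Denominator = 0.47 * 37 = 17.39
  k = 17.30305 / 17.39 = 0.995 W/mK

0.995 W/mK


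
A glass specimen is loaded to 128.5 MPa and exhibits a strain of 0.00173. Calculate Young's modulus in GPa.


Young's modulus: E = stress / strain
  E = 128.5 MPa / 0.00173 = 74277.46 MPa
Convert to GPa: 74277.46 / 1000 = 74.28 GPa

74.28 GPa


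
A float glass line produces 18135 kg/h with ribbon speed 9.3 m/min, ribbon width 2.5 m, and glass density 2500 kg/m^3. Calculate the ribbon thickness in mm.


Ribbon cross-section from mass balance:
  Volume rate = throughput / density = 18135 / 2500 = 7.254 m^3/h
  thickness = volume rate / (speed * 60 * width), i.e.
  thickness = throughput / (60 * speed * width * density) * 1000
  thickness = 18135 / (60 * 9.3 * 2.5 * 2500) * 1000 = 5.2 mm

5.2 mm


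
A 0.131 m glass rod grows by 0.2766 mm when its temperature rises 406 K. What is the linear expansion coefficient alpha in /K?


Rearrange dL = alpha * L0 * dT for alpha:
  alpha = dL / (L0 * dT)
  alpha = (0.2766 / 1000) / (0.131 * 406) = 0.000005201 /K = 5.201 x 10^-6 /K

5.201 x 10^-6 /K


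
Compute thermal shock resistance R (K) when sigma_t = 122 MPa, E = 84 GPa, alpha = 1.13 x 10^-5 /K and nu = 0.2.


Thermal shock resistance: R = sigma * (1 - nu) / (E * alpha)
  Numerator = 122 * (1 - 0.2) = 97.6
  Denominator = 84 * 1000 * (1.13 x 10^-5) = 0.9492
  R = 97.6 / 0.9492 = 102.8 K

102.8 K


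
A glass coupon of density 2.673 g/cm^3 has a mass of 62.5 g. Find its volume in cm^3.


Rearrange rho = m / V:
  V = m / rho
  V = 62.5 / 2.673 = 23.382 cm^3

23.382 cm^3


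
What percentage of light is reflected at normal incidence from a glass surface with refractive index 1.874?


Fresnel reflectance at normal incidence:
  R = ((n - 1)/(n + 1))^2
  (n - 1)/(n + 1) = (1.874 - 1)/(1.874 + 1) = 0.304106
  R = 0.304106^2 = 0.0924805
  R(%) = 0.0924805 * 100 = 9.248%

9.248%


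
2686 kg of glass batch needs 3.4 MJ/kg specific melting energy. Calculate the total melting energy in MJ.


Total energy = mass * specific energy
  E = 2686 * 3.4 = 9132.4 MJ

9132.4 MJ


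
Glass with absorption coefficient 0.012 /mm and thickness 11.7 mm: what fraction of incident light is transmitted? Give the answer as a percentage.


Beer-Lambert law: T = exp(-alpha * thickness)
  exponent = -0.012 * 11.7 = -0.1404
  T = exp(-0.1404) = 0.869
  Percentage = 0.869 * 100 = 86.9%

86.9%


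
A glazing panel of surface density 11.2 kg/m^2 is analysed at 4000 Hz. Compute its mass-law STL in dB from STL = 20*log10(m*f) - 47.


Mass law: STL = 20 * log10(m * f) - 47
  m * f = 11.2 * 4000 = 44800
  log10(44800) = 4.65128
  STL = 20 * 4.65128 - 47 = 93.0256 - 47 = 46.0 dB

46.0 dB


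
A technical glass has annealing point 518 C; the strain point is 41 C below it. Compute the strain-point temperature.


Strain point = annealing point - difference:
  T_strain = 518 - 41 = 477 C

477 C


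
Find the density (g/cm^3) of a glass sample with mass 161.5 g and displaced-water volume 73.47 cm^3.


Use the definition of density:
  rho = mass / volume
  rho = 161.5 / 73.47 = 2.198 g/cm^3

2.198 g/cm^3


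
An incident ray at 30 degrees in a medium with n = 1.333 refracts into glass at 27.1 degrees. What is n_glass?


Apply Snell's law: n1 * sin(theta1) = n2 * sin(theta2)
  n2 = n1 * sin(theta1) / sin(theta2)
  sin(30) = 0.5
  sin(27.1) = 0.455545
  n2 = 1.333 * 0.5 / 0.455545 = 1.4631

1.4631


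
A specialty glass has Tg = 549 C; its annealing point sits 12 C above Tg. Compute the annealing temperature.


The annealing temperature is Tg plus the offset:
  T_anneal = 549 + 12 = 561 C

561 C


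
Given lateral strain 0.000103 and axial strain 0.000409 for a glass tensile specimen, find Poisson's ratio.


Poisson's ratio: nu = lateral strain / axial strain
  nu = 0.000103 / 0.000409 = 0.2518

0.2518


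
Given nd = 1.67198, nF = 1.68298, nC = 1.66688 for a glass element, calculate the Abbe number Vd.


Abbe number formula: Vd = (nd - 1) / (nF - nC)
  nd - 1 = 1.67198 - 1 = 0.67198
  nF - nC = 1.68298 - 1.66688 = 0.0161
  Vd = 0.67198 / 0.0161 = 41.74

41.74


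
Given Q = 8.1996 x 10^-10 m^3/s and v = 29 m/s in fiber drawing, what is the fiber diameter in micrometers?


Cross-sectional area from continuity:
  A = Q / v = 8.1996 x 10^-10 / 29 = 2.827448 x 10^-11 m^2
Diameter from circular cross-section:
  d = sqrt(4A / pi) * 10^6 (m -> um)
  d = sqrt(4 * 2.827448 x 10^-11 / pi) * 10^6 = 6.0 um

6.0 um


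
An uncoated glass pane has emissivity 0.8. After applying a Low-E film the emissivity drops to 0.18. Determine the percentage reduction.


Percentage reduction = (1 - coated/uncoated) * 100
  Ratio = 0.18 / 0.8 = 0.225
  Reduction = (1 - 0.225) * 100 = 77.5%

77.5%


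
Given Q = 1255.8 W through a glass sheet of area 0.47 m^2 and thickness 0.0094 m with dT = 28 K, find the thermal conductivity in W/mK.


Fourier's law rearranged: k = Q * t / (A * dT)
  Numerator = 1255.8 * 0.0094 = 11.80452
  Denominator = 0.47 * 28 = 13.16
  k = 11.80452 / 13.16 = 0.897 W/mK

0.897 W/mK


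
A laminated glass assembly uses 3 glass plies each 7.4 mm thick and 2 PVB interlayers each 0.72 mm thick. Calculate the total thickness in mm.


Total thickness = glass contribution + PVB contribution
  Glass: 3 * 7.4 = 22.2 mm
  PVB: 2 * 0.72 = 1.44 mm
  Total = 22.2 + 1.44 = 23.64 mm

23.64 mm


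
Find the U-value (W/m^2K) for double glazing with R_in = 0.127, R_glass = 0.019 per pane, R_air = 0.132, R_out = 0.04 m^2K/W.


Total thermal resistance (series):
  R_total = R_in + R_glass + R_air + R_glass + R_out
  R_total = 0.127 + 0.019 + 0.132 + 0.019 + 0.04 = 0.337 m^2K/W
U-value = 1 / R_total = 1 / 0.337 = 2.967 W/m^2K

2.967 W/m^2K


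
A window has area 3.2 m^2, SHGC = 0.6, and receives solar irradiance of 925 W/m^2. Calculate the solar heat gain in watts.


Solar heat gain: Q = Area * SHGC * Irradiance
  Q = 3.2 * 0.6 * 925 = 1776 W

1776 W


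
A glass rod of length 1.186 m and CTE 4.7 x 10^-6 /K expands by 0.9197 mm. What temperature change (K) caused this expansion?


Rearrange dL = alpha * L0 * dT for dT:
  dT = dL / (alpha * L0)
  dL (m) = 0.9197 / 1000 = 0.0009197
  dT = 0.0009197 / ((4.7 x 10^-6) * 1.186) = 165.0 K

165.0 K


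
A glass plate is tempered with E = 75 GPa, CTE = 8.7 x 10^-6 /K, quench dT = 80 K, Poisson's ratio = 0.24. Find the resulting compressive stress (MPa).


Tempering stress: sigma = E * alpha * dT / (1 - nu)
  E (MPa) = 75 * 1000 = 75000
  Numerator = 75000 * (8.7 x 10^-6) * 80 = 52.2
  Denominator = 1 - 0.24 = 0.76
  sigma = 52.2 / 0.76 = 68.7 MPa

68.7 MPa


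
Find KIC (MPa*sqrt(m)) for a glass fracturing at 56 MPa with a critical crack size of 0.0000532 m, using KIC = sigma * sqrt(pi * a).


Fracture toughness: KIC = sigma * sqrt(pi * a)
  pi * a = pi * 0.0000532 = 0.000167133
  sqrt(pi * a) = 0.012928
  KIC = 56 * 0.012928 = 0.724 MPa*sqrt(m)

0.724 MPa*sqrt(m)


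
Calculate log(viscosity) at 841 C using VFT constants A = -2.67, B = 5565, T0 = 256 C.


VFT equation: log(eta) = A + B / (T - T0)
  T - T0 = 841 - 256 = 585
  B / (T - T0) = 5565 / 585 = 9.513
  log(eta) = -2.67 + 9.513 = 6.843

6.843


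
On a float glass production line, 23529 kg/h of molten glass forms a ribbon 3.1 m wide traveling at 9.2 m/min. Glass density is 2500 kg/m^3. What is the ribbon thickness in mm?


Ribbon cross-section from mass balance:
  Volume rate = throughput / density = 23529 / 2500 = 9.4116 m^3/h
  thickness = volume rate / (speed * 60 * width), i.e.
  thickness = throughput / (60 * speed * width * density) * 1000
  thickness = 23529 / (60 * 9.2 * 3.1 * 2500) * 1000 = 5.5 mm

5.5 mm


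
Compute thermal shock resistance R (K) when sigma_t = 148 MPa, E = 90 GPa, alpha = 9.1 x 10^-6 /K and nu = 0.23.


Thermal shock resistance: R = sigma * (1 - nu) / (E * alpha)
  Numerator = 148 * (1 - 0.23) = 113.96
  Denominator = 90 * 1000 * (9.1 x 10^-6) = 0.819
  R = 113.96 / 0.819 = 139.1 K

139.1 K


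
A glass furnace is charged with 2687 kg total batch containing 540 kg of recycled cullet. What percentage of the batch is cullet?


Cullet ratio = (cullet mass / total batch mass) * 100
  Ratio = 540 / 2687 * 100 = 20.1%

20.1%


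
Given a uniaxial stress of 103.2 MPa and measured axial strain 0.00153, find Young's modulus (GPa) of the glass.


Young's modulus: E = stress / strain
  E = 103.2 MPa / 0.00153 = 67450.98 MPa
Convert to GPa: 67450.98 / 1000 = 67.45 GPa

67.45 GPa


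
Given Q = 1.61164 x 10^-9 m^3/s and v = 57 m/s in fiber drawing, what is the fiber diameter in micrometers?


Cross-sectional area from continuity:
  A = Q / v = 1.61164 x 10^-9 / 57 = 2.827439 x 10^-11 m^2
Diameter from circular cross-section:
  d = sqrt(4A / pi) * 10^6 (m -> um)
  d = sqrt(4 * 2.827439 x 10^-11 / pi) * 10^6 = 6.0 um

6.0 um


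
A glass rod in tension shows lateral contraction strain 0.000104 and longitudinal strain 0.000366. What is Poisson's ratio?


Poisson's ratio: nu = lateral strain / axial strain
  nu = 0.000104 / 0.000366 = 0.2842

0.2842


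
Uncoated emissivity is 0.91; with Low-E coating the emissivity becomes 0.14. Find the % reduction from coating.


Percentage reduction = (1 - coated/uncoated) * 100
  Ratio = 0.14 / 0.91 = 0.1538
  Reduction = (1 - 0.1538) * 100 = 84.6%

84.6%


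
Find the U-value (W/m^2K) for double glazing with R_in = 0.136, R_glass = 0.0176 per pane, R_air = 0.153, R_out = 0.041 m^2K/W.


Total thermal resistance (series):
  R_total = R_in + R_glass + R_air + R_glass + R_out
  R_total = 0.136 + 0.0176 + 0.153 + 0.0176 + 0.041 = 0.3652 m^2K/W
U-value = 1 / R_total = 1 / 0.3652 = 2.738 W/m^2K

2.738 W/m^2K


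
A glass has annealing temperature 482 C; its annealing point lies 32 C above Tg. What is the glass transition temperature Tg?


Rearrange T_anneal = Tg + offset for Tg:
  Tg = T_anneal - offset = 482 - 32 = 450 C

450 C


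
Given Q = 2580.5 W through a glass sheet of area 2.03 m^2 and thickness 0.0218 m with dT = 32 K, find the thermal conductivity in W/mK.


Fourier's law rearranged: k = Q * t / (A * dT)
  Numerator = 2580.5 * 0.0218 = 56.2549
  Denominator = 2.03 * 32 = 64.96
  k = 56.2549 / 64.96 = 0.866 W/mK

0.866 W/mK


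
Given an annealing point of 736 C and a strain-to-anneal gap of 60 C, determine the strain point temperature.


Strain point = annealing point - difference:
  T_strain = 736 - 60 = 676 C

676 C


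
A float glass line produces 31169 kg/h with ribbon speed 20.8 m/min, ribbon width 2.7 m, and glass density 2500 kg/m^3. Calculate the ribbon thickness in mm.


Ribbon cross-section from mass balance:
  Volume rate = throughput / density = 31169 / 2500 = 12.4676 m^3/h
  thickness = volume rate / (speed * 60 * width), i.e.
  thickness = throughput / (60 * speed * width * density) * 1000
  thickness = 31169 / (60 * 20.8 * 2.7 * 2500) * 1000 = 3.7 mm

3.7 mm


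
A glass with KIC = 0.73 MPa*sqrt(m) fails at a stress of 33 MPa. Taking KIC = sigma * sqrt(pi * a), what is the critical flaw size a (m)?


Rearrange KIC = sigma * sqrt(pi * a):
  sqrt(pi * a) = KIC / sigma
  sqrt(pi * a) = 0.73 / 33 = 0.022121
  a = (KIC / sigma)^2 / pi
  a = 0.022121^2 / pi = 0.0001558 m

0.0001558 m


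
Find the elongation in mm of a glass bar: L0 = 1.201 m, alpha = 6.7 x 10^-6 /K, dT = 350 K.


Thermal expansion formula: dL = alpha * L0 * dT
  dL = (6.7 x 10^-6) * 1.201 * 350 = 0.00281635 m
Convert to mm: 0.00281635 * 1000 = 2.8163 mm

2.8163 mm


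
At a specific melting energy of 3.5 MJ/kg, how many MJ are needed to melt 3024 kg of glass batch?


Total energy = mass * specific energy
  E = 3024 * 3.5 = 10584 MJ

10584 MJ


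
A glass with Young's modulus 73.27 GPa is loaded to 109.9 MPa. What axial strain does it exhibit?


Rearrange E = sigma / epsilon:
  epsilon = sigma / E
  E (MPa) = 73.27 * 1000 = 73270
  epsilon = 109.9 / 73270 = 0.0015

0.0015


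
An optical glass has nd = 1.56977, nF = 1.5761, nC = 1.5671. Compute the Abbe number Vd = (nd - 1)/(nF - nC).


Abbe number formula: Vd = (nd - 1) / (nF - nC)
  nd - 1 = 1.56977 - 1 = 0.56977
  nF - nC = 1.5761 - 1.5671 = 0.009
  Vd = 0.56977 / 0.009 = 63.31

63.31


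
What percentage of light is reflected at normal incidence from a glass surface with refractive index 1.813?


Fresnel reflectance at normal incidence:
  R = ((n - 1)/(n + 1))^2
  (n - 1)/(n + 1) = (1.813 - 1)/(1.813 + 1) = 0.289015
  R = 0.289015^2 = 0.0835297
  R(%) = 0.0835297 * 100 = 8.353%

8.353%


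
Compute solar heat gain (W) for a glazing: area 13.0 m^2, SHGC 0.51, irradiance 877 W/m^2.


Solar heat gain: Q = Area * SHGC * Irradiance
  Q = 13.0 * 0.51 * 877 = 5814.5 W

5814.5 W


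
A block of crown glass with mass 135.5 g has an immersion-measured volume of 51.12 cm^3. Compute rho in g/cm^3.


Use the definition of density:
  rho = mass / volume
  rho = 135.5 / 51.12 = 2.651 g/cm^3

2.651 g/cm^3


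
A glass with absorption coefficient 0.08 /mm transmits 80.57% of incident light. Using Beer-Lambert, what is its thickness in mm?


Rearrange T = exp(-alpha * thickness):
  thickness = -ln(T) / alpha
  T = 80.57/100 = 0.8057
  ln(T) = -0.21604
  -ln(T) = 0.21604
  thickness = 0.21604 / 0.08 = 2.7 mm

2.7 mm


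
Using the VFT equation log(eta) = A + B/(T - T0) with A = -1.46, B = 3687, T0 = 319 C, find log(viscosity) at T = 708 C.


VFT equation: log(eta) = A + B / (T - T0)
  T - T0 = 708 - 319 = 389
  B / (T - T0) = 3687 / 389 = 9.478
  log(eta) = -1.46 + 9.478 = 8.018

8.018


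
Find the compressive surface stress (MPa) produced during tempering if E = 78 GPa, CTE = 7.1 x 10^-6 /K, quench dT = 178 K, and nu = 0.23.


Tempering stress: sigma = E * alpha * dT / (1 - nu)
  E (MPa) = 78 * 1000 = 78000
  Numerator = 78000 * (7.1 x 10^-6) * 178 = 98.5764
  Denominator = 1 - 0.23 = 0.77
  sigma = 98.5764 / 0.77 = 128.0 MPa

128.0 MPa


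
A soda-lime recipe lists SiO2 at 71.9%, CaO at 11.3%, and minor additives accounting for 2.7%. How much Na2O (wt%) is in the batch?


Pieces sum to 100%:
  Na2O = 100 - (SiO2 + CaO + others)
  Na2O = 100 - (71.9 + 11.3 + 2.7) = 14.1%

14.1%


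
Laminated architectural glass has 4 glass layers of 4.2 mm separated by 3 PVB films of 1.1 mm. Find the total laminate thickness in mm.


Total thickness = glass contribution + PVB contribution
  Glass: 4 * 4.2 = 16.8 mm
  PVB: 3 * 1.1 = 3.3 mm
  Total = 16.8 + 3.3 = 20.1 mm

20.1 mm


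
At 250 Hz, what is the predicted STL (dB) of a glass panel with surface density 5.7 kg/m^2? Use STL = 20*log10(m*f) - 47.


Mass law: STL = 20 * log10(m * f) - 47
  m * f = 5.7 * 250 = 1425
  log10(1425) = 3.15381
  STL = 20 * 3.15381 - 47 = 63.0762 - 47 = 16.1 dB

16.1 dB


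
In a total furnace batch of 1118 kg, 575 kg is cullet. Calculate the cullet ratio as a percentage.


Cullet ratio = (cullet mass / total batch mass) * 100
  Ratio = 575 / 1118 * 100 = 51.43%

51.43%


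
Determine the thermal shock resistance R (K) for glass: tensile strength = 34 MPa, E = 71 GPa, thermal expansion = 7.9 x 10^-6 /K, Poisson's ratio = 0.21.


Thermal shock resistance: R = sigma * (1 - nu) / (E * alpha)
  Numerator = 34 * (1 - 0.21) = 26.86
  Denominator = 71 * 1000 * (7.9 x 10^-6) = 0.5609
  R = 26.86 / 0.5609 = 47.9 K

47.9 K


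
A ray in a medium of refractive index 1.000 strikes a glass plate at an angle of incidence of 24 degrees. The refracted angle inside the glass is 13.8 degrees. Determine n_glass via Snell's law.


Apply Snell's law: n1 * sin(theta1) = n2 * sin(theta2)
  n2 = n1 * sin(theta1) / sin(theta2)
  sin(24) = 0.406737
  sin(13.8) = 0.238533
  n2 = 1.000 * 0.406737 / 0.238533 = 1.7052

1.7052


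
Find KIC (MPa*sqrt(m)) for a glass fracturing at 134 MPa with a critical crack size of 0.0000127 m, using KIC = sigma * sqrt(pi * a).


Fracture toughness: KIC = sigma * sqrt(pi * a)
  pi * a = pi * 0.0000127 = 0.000039898
  sqrt(pi * a) = 0.006316
  KIC = 134 * 0.006316 = 0.846 MPa*sqrt(m)

0.846 MPa*sqrt(m)


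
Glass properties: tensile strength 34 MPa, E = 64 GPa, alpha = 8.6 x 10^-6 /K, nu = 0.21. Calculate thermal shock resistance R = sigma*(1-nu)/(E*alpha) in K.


Thermal shock resistance: R = sigma * (1 - nu) / (E * alpha)
  Numerator = 34 * (1 - 0.21) = 26.86
  Denominator = 64 * 1000 * (8.6 x 10^-6) = 0.5504
  R = 26.86 / 0.5504 = 48.8 K

48.8 K


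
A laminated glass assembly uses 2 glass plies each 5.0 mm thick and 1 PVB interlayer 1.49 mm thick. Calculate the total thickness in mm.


Total thickness = glass contribution + PVB contribution
  Glass: 2 * 5.0 = 10.0 mm
  PVB: 1 * 1.49 = 1.49 mm
  Total = 10.0 + 1.49 = 11.49 mm

11.49 mm


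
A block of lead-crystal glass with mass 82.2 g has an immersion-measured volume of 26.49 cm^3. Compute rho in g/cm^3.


Use the definition of density:
  rho = mass / volume
  rho = 82.2 / 26.49 = 3.103 g/cm^3

3.103 g/cm^3


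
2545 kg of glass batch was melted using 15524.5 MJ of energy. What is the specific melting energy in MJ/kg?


Rearrange E = m * s for s:
  s = E / m
  s = 15524.5 / 2545 = 6.1 MJ/kg

6.1 MJ/kg


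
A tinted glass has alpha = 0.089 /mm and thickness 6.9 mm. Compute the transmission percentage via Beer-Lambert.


Beer-Lambert law: T = exp(-alpha * thickness)
  exponent = -0.089 * 6.9 = -0.6141
  T = exp(-0.6141) = 0.5411
  Percentage = 0.5411 * 100 = 54.11%

54.11%


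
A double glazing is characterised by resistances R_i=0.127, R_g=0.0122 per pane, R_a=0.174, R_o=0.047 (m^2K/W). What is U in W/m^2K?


Total thermal resistance (series):
  R_total = R_in + R_glass + R_air + R_glass + R_out
  R_total = 0.127 + 0.0122 + 0.174 + 0.0122 + 0.047 = 0.3724 m^2K/W
U-value = 1 / R_total = 1 / 0.3724 = 2.685 W/m^2K

2.685 W/m^2K


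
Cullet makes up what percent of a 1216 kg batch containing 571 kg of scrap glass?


Cullet ratio = (cullet mass / total batch mass) * 100
  Ratio = 571 / 1216 * 100 = 46.96%

46.96%


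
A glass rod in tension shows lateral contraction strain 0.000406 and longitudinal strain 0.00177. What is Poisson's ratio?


Poisson's ratio: nu = lateral strain / axial strain
  nu = 0.000406 / 0.00177 = 0.2294

0.2294


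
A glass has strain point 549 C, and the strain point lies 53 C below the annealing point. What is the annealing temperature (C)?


T_anneal = T_strain + gap:
  T_anneal = 549 + 53 = 602 C

602 C


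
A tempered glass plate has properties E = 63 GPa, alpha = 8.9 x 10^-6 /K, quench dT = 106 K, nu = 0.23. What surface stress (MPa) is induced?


Tempering stress: sigma = E * alpha * dT / (1 - nu)
  E (MPa) = 63 * 1000 = 63000
  Numerator = 63000 * (8.9 x 10^-6) * 106 = 59.4342
  Denominator = 1 - 0.23 = 0.77
  sigma = 59.4342 / 0.77 = 77.2 MPa

77.2 MPa


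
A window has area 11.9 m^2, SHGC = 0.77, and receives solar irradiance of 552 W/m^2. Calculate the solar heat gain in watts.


Solar heat gain: Q = Area * SHGC * Irradiance
  Q = 11.9 * 0.77 * 552 = 5058 W

5058 W


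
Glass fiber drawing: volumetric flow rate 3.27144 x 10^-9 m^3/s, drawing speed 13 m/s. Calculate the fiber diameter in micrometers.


Cross-sectional area from continuity:
  A = Q / v = 3.27144 x 10^-9 / 13 = 2.516492 x 10^-10 m^2
Diameter from circular cross-section:
  d = sqrt(4A / pi) * 10^6 (m -> um)
  d = sqrt(4 * 2.516492 x 10^-10 / pi) * 10^6 = 17.9 um

17.9 um


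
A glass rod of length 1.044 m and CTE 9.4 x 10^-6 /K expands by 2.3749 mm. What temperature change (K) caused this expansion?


Rearrange dL = alpha * L0 * dT for dT:
  dT = dL / (alpha * L0)
  dL (m) = 2.3749 / 1000 = 0.0023749
  dT = 0.0023749 / ((9.4 x 10^-6) * 1.044) = 242.0 K

242.0 K


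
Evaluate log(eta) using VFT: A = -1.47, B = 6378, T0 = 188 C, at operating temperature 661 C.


VFT equation: log(eta) = A + B / (T - T0)
  T - T0 = 661 - 188 = 473
  B / (T - T0) = 6378 / 473 = 13.484
  log(eta) = -1.47 + 13.484 = 12.014

12.014


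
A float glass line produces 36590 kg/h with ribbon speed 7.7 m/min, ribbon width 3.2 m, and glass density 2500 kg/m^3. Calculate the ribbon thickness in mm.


Ribbon cross-section from mass balance:
  Volume rate = throughput / density = 36590 / 2500 = 14.636 m^3/h
  thickness = volume rate / (speed * 60 * width), i.e.
  thickness = throughput / (60 * speed * width * density) * 1000
  thickness = 36590 / (60 * 7.7 * 3.2 * 2500) * 1000 = 9.9 mm

9.9 mm


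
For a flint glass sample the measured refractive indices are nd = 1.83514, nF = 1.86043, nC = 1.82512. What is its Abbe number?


Abbe number formula: Vd = (nd - 1) / (nF - nC)
  nd - 1 = 1.83514 - 1 = 0.83514
  nF - nC = 1.86043 - 1.82512 = 0.03531
  Vd = 0.83514 / 0.03531 = 23.65

23.65


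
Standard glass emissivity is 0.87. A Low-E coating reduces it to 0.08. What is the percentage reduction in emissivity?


Percentage reduction = (1 - coated/uncoated) * 100
  Ratio = 0.08 / 0.87 = 0.092
  Reduction = (1 - 0.092) * 100 = 90.8%

90.8%


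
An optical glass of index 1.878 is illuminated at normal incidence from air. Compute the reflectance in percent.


Fresnel reflectance at normal incidence:
  R = ((n - 1)/(n + 1))^2
  (n - 1)/(n + 1) = (1.878 - 1)/(1.878 + 1) = 0.305073
  R = 0.305073^2 = 0.0930695
  R(%) = 0.0930695 * 100 = 9.307%

9.307%


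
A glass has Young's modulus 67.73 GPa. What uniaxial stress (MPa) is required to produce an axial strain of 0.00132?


Rearrange E = sigma / epsilon:
  sigma = E * epsilon
  E (MPa) = 67.73 * 1000 = 67730
  sigma = 67730 * 0.00132 = 89.4 MPa

89.4 MPa


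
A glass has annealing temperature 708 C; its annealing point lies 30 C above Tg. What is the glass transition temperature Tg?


Rearrange T_anneal = Tg + offset for Tg:
  Tg = T_anneal - offset = 708 - 30 = 678 C

678 C


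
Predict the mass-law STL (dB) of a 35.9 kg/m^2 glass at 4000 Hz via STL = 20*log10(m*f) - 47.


Mass law: STL = 20 * log10(m * f) - 47
  m * f = 35.9 * 4000 = 143600
  log10(143600) = 5.15715
  STL = 20 * 5.15715 - 47 = 103.143 - 47 = 56.1 dB

56.1 dB


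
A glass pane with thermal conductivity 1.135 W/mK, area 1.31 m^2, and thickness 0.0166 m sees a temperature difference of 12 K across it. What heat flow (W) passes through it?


Fourier's law: Q = k * A * dT / t
  Q = 1.135 * 1.31 * 12 / 0.0166
  Q = 17.8422 / 0.0166 = 1074.8 W

1074.8 W


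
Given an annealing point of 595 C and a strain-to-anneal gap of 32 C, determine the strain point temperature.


Strain point = annealing point - difference:
  T_strain = 595 - 32 = 563 C

563 C


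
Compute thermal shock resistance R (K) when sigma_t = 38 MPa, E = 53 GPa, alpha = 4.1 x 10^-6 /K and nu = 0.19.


Thermal shock resistance: R = sigma * (1 - nu) / (E * alpha)
  Numerator = 38 * (1 - 0.19) = 30.78
  Denominator = 53 * 1000 * (4.1 x 10^-6) = 0.2173
  R = 30.78 / 0.2173 = 141.6 K

141.6 K


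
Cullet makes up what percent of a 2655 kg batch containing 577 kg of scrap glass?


Cullet ratio = (cullet mass / total batch mass) * 100
  Ratio = 577 / 2655 * 100 = 21.73%

21.73%


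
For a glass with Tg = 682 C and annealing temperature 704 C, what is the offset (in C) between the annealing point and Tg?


Offset = T_anneal - Tg:
  offset = 704 - 682 = 22 C

22 C


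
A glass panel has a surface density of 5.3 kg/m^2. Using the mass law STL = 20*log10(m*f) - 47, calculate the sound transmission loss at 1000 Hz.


Mass law: STL = 20 * log10(m * f) - 47
  m * f = 5.3 * 1000 = 5300
  log10(5300) = 3.72428
  STL = 20 * 3.72428 - 47 = 74.4856 - 47 = 27.5 dB

27.5 dB


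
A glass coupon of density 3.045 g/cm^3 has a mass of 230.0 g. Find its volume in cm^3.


Rearrange rho = m / V:
  V = m / rho
  V = 230.0 / 3.045 = 75.534 cm^3

75.534 cm^3


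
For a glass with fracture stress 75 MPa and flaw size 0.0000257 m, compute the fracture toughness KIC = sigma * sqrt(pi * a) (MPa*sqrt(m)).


Fracture toughness: KIC = sigma * sqrt(pi * a)
  pi * a = pi * 0.0000257 = 0.000080739
  sqrt(pi * a) = 0.008985
  KIC = 75 * 0.008985 = 0.674 MPa*sqrt(m)

0.674 MPa*sqrt(m)


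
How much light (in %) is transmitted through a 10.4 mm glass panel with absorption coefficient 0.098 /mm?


Beer-Lambert law: T = exp(-alpha * thickness)
  exponent = -0.098 * 10.4 = -1.0192
  T = exp(-1.0192) = 0.3609
  Percentage = 0.3609 * 100 = 36.09%

36.09%


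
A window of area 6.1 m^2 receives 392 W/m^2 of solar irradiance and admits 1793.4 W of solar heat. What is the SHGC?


Rearrange Q = Area * SHGC * Irradiance:
  SHGC = Q / (Area * Irradiance)
  SHGC = 1793.4 / (6.1 * 392) = 0.75

0.75


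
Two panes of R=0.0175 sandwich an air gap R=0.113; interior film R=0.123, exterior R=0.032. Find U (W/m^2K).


Total thermal resistance (series):
  R_total = R_in + R_glass + R_air + R_glass + R_out
  R_total = 0.123 + 0.0175 + 0.113 + 0.0175 + 0.032 = 0.303 m^2K/W
U-value = 1 / R_total = 1 / 0.303 = 3.3 W/m^2K

3.3 W/m^2K


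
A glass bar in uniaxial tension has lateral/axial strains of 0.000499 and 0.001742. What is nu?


Poisson's ratio: nu = lateral strain / axial strain
  nu = 0.000499 / 0.001742 = 0.2865

0.2865


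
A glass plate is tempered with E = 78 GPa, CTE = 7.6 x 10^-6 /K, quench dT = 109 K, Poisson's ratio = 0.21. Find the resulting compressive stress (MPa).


Tempering stress: sigma = E * alpha * dT / (1 - nu)
  E (MPa) = 78 * 1000 = 78000
  Numerator = 78000 * (7.6 x 10^-6) * 109 = 64.6152
  Denominator = 1 - 0.21 = 0.79
  sigma = 64.6152 / 0.79 = 81.8 MPa

81.8 MPa


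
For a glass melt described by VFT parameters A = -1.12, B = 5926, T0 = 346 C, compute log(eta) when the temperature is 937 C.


VFT equation: log(eta) = A + B / (T - T0)
  T - T0 = 937 - 346 = 591
  B / (T - T0) = 5926 / 591 = 10.027
  log(eta) = -1.12 + 10.027 = 8.907

8.907


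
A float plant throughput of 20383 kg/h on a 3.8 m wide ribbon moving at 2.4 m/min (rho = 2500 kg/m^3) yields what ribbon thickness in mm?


Ribbon cross-section from mass balance:
  Volume rate = throughput / density = 20383 / 2500 = 8.1532 m^3/h
  thickness = volume rate / (speed * 60 * width), i.e.
  thickness = throughput / (60 * speed * width * density) * 1000
  thickness = 20383 / (60 * 2.4 * 3.8 * 2500) * 1000 = 14.9 mm

14.9 mm


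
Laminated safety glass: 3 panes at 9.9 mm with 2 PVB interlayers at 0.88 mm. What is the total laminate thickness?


Total thickness = glass contribution + PVB contribution
  Glass: 3 * 9.9 = 29.7 mm
  PVB: 2 * 0.88 = 1.76 mm
  Total = 29.7 + 1.76 = 31.46 mm

31.46 mm


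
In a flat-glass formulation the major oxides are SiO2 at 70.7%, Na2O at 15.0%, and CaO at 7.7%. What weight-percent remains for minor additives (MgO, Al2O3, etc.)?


Sum the three major oxides:
  SiO2 + Na2O + CaO = 70.7 + 15.0 + 7.7 = 93.4%
Subtract from 100%:
  Others = 100 - 93.4 = 6.6%

6.6%
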